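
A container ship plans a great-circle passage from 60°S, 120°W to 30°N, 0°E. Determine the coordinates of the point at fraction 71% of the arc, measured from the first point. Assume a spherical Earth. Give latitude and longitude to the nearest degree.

≈ 2°S, 20°W

Convert each endpoint to a unit vector on the sphere (x = cos φ cos λ, y = cos φ sin λ, z = sin φ).
The central angle between the endpoints is δ = arccos(p₁·p₂) ≈ 2.278 rad (130.5°).
Interpolate at f = 0.71 with slerp weights a = sin((1−f)δ)/sin δ ≈ 0.807, b = sin(fδ)/sin δ ≈ 1.314.
p = a·p₁ + b·p₂ ≈ (0.936, -0.349, -0.042); φ = arcsin(p_z) ≈ -2.40°, λ = atan2(p_y, p_x) ≈ -20.47°.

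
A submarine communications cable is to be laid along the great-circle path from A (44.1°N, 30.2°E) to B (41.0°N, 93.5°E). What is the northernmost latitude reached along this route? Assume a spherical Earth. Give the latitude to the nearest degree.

The great circle lies in the plane with unit normal n̂ = (p₁ × p₂)/|p₁ × p₂|.
Here n̂_z ≈ +0.678; the vertex latitude is φ_max = arccos|n̂_z| ≈ 47.3°.

≈ 47°N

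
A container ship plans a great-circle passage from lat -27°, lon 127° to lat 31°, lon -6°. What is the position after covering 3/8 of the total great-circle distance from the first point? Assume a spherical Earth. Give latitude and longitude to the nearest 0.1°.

≈ lat -4.1°, lon 77.9°

The haversine formula gives a central angle δ ≈ 2.426 rad (139.0°) between the endpoints.
Interpolate at f = 3/8 with slerp weights a = sin((1−f)δ)/sin δ ≈ 1.522, b = sin(fδ)/sin δ ≈ 1.203.
p = a·p₁ + b·p₂ ≈ (0.210, 0.975, -0.071); φ = arcsin(p_z) ≈ -4.09°, λ = atan2(p_y, p_x) ≈ 77.87°.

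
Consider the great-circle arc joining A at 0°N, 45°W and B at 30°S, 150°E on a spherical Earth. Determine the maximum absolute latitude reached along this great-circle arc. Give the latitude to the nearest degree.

≈ 66°S

The great circle lies in the plane with unit normal n̂ = (p₁ × p₂)/|p₁ × p₂|.
Here n̂_z ≈ -0.409; the vertex latitude is φ_max = arccos|n̂_z| ≈ 65.9°.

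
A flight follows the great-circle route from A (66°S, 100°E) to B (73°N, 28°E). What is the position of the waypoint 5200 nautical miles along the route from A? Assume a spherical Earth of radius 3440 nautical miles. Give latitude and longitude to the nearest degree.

≈ (17°N, 68°E)

Convert each endpoint to a unit vector on the sphere (x = cos φ cos λ, y = cos φ sin λ, z = sin φ).
The central angle between the endpoints is δ = arccos(p₁·p₂) ≈ 2.562 rad (146.8°). The total great-circle distance is δ·R ≈ 2.562 × 3440 ≈ 8815 nmi, so the target fraction is f = 5200/8815 ≈ 0.590.
Interpolate at f ≈ 0.590 with slerp weights a = sin((1−f)δ)/sin δ ≈ 1.585, b = sin(fδ)/sin δ ≈ 1.824.
p = a·p₁ + b·p₂ ≈ (0.359, 0.885, 0.296); φ = arcsin(p_z) ≈ 17.20°, λ = atan2(p_y, p_x) ≈ 67.94°.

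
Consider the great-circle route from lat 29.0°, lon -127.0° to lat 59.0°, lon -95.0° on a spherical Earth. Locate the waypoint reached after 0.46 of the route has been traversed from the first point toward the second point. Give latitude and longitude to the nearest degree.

≈ lat 44°, lon -116°

From cos δ = sin φ₁ sin φ₂ + cos φ₁ cos φ₂ cos Δλ, the central angle is δ ≈ 0.648 rad (37.1°).
Interpolate at f = 0.46 with slerp weights a = sin((1−f)δ)/sin δ ≈ 0.568, b = sin(fδ)/sin δ ≈ 0.487.
p = a·p₁ + b·p₂ ≈ (-0.321, -0.646, 0.692); φ = arcsin(p_z) ≈ 43.82°, λ = atan2(p_y, p_x) ≈ -116.40°.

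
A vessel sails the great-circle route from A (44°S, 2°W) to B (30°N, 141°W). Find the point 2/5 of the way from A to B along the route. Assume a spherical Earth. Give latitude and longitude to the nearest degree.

Write both endpoints as unit vectors p₁, p₂ with components (cos φ cos λ, cos φ sin λ, sin φ).
The central angle between the endpoints is δ = arccos(p₁·p₂) ≈ 2.528 rad (144.8°).
Interpolate at f = 2/5 with slerp weights a = sin((1−f)δ)/sin δ ≈ 1.734, b = sin(fδ)/sin δ ≈ 1.471.
p = a·p₁ + b·p₂ ≈ (0.256, -0.845, -0.469); φ = arcsin(p_z) ≈ -27.95°, λ = atan2(p_y, p_x) ≈ -73.15°.

≈ (28°S, 73°W)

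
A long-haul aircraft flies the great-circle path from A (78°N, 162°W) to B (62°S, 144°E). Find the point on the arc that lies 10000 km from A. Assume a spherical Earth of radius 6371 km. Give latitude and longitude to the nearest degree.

≈ (9°S, 157°E)

Convert each endpoint to a unit vector on the sphere (x = cos φ cos λ, y = cos φ sin λ, z = sin φ).
The central angle between the endpoints is δ = arccos(p₁·p₂) ≈ 2.509 rad (143.7°). The total great-circle distance is δ·R ≈ 2.509 × 6371 ≈ 15982 km, so the target fraction is f = 10000/15982 ≈ 0.626.
Interpolate at f ≈ 0.626 with slerp weights a = sin((1−f)δ)/sin δ ≈ 1.364, b = sin(fδ)/sin δ ≈ 1.691.
p = a·p₁ + b·p₂ ≈ (-0.912, 0.379, -0.158); φ = arcsin(p_z) ≈ -9.10°, λ = atan2(p_y, p_x) ≈ 157.44°.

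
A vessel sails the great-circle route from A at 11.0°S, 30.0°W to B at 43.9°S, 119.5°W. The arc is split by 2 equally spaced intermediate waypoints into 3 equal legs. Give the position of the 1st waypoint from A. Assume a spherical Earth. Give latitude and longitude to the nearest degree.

≈ 29°S, 52°W

The haversine formula gives a central angle δ ≈ 1.432 rad (82.0°) between the endpoints.
Interpolate at f = 1/3 with slerp weights a = sin((1−f)δ)/sin δ ≈ 0.824, b = sin(fδ)/sin δ ≈ 0.464.
p = a·p₁ + b·p₂ ≈ (0.536, -0.695, -0.479); φ = arcsin(p_z) ≈ -28.61°, λ = atan2(p_y, p_x) ≈ -52.38°.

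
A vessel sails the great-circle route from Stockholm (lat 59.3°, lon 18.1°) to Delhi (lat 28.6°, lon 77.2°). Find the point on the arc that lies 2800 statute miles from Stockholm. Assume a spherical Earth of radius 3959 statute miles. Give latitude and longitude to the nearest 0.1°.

≈ lat 36.3°, lon 70.4°

Write both endpoints as unit vectors p₁, p₂ with components (cos φ cos λ, cos φ sin λ, sin φ).
The central angle between the endpoints is δ = arccos(p₁·p₂) ≈ 0.874 rad (50.1°). The total great-circle distance is δ·R ≈ 0.874 × 3959 ≈ 3460 mi, so the target fraction is f = 2800/3460 ≈ 0.809.
Interpolate at f ≈ 0.809 with slerp weights a = sin((1−f)δ)/sin δ ≈ 0.216, b = sin(fδ)/sin δ ≈ 0.847.
p = a·p₁ + b·p₂ ≈ (0.270, 0.760, 0.592); φ = arcsin(p_z) ≈ 36.27°, λ = atan2(p_y, p_x) ≈ 70.45°.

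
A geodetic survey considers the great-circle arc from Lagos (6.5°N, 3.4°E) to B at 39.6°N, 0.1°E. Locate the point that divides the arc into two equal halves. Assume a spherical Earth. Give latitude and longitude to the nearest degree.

Convert each endpoint to a unit vector on the sphere (x = cos φ cos λ, y = cos φ sin λ, z = sin φ).
The central angle between the endpoints is δ = arccos(p₁·p₂) ≈ 0.580 rad (33.2°).
Interpolate at f = 1/2 with slerp weights a = sin((1−f)δ)/sin δ ≈ 0.522, b = sin(fδ)/sin δ ≈ 0.522.
p = a·p₁ + b·p₂ ≈ (0.920, 0.031, 0.392); φ = arcsin(p_z) ≈ 23.06°, λ = atan2(p_y, p_x) ≈ 1.96°.

≈ 23°N, 2°E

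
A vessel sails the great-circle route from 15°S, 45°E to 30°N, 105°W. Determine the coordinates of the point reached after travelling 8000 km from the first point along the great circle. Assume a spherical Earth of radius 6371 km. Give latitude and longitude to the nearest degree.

≈ 25°N, 16°W

Convert each endpoint to a unit vector on the sphere (x = cos φ cos λ, y = cos φ sin λ, z = sin φ).
The central angle between the endpoints is δ = arccos(p₁·p₂) ≈ 2.594 rad (148.6°). The total great-circle distance is δ·R ≈ 2.594 × 6371 ≈ 16527 km, so the target fraction is f = 8000/16527 ≈ 0.484.
Interpolate at f ≈ 0.484 with slerp weights a = sin((1−f)δ)/sin δ ≈ 1.870, b = sin(fδ)/sin δ ≈ 1.827.
p = a·p₁ + b·p₂ ≈ (0.868, -0.251, 0.429); φ = arcsin(p_z) ≈ 25.43°, λ = atan2(p_y, p_x) ≈ -16.14°.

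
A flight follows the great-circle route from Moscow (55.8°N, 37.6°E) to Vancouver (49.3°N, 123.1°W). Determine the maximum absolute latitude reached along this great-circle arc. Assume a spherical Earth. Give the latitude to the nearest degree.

≈ 83°N

The great circle lies in the plane with unit normal n̂ = (p₁ × p₂)/|p₁ × p₂|.
Here n̂_z ≈ -0.126; the vertex latitude is φ_max = arccos|n̂_z| ≈ 82.7°.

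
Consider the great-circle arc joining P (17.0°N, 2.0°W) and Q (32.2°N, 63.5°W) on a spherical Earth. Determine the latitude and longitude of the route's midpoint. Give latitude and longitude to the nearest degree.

≈ (28°N, 31°W)

Convert each endpoint to a unit vector on the sphere (x = cos φ cos λ, y = cos φ sin λ, z = sin φ).
The central angle between the endpoints is δ = arccos(p₁·p₂) ≈ 0.998 rad (57.2°).
Interpolate at f = 1/2 with slerp weights a = sin((1−f)δ)/sin δ ≈ 0.569, b = sin(fδ)/sin δ ≈ 0.569.
p = a·p₁ + b·p₂ ≈ (0.759, -0.450, 0.470); φ = arcsin(p_z) ≈ 28.03°, λ = atan2(p_y, p_x) ≈ -30.67°.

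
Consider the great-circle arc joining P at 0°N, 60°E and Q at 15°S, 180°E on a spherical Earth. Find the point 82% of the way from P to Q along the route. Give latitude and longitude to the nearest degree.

≈ 17°S, 158°E

The haversine formula gives a central angle δ ≈ 2.075 rad (118.9°) between the endpoints.
Interpolate at f = 0.82 with slerp weights a = sin((1−f)δ)/sin δ ≈ 0.417, b = sin(fδ)/sin δ ≈ 1.132.
p = a·p₁ + b·p₂ ≈ (-0.885, 0.361, -0.293); φ = arcsin(p_z) ≈ -17.04°, λ = atan2(p_y, p_x) ≈ 157.83°.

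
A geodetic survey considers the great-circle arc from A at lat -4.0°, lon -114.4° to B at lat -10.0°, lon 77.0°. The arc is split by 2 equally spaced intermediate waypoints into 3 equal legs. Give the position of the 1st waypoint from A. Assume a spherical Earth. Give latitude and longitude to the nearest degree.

The haversine formula gives a central angle δ ≈ 2.827 rad (162.0°) between the endpoints.
Interpolate at f = 1/3 with slerp weights a = sin((1−f)δ)/sin δ ≈ 3.074, b = sin(fδ)/sin δ ≈ 2.614.
p = a·p₁ + b·p₂ ≈ (-0.688, -0.284, -0.668); φ = arcsin(p_z) ≈ -41.94°, λ = atan2(p_y, p_x) ≈ -157.56°.

≈ lat -42°, lon -158°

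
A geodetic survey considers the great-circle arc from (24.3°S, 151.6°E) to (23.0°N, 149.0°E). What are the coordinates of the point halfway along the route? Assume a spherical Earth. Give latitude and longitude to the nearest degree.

Convert each endpoint to a unit vector on the sphere (x = cos φ cos λ, y = cos φ sin λ, z = sin φ).
The central angle between the endpoints is δ = arccos(p₁·p₂) ≈ 0.827 rad (47.4°).
Interpolate at f = 1/2 with slerp weights a = sin((1−f)δ)/sin δ ≈ 0.546, b = sin(fδ)/sin δ ≈ 0.546.
p = a·p₁ + b·p₂ ≈ (-0.869, 0.496, -0.011); φ = arcsin(p_z) ≈ -0.65°, λ = atan2(p_y, p_x) ≈ 150.29°.

≈ (1°S, 150°E)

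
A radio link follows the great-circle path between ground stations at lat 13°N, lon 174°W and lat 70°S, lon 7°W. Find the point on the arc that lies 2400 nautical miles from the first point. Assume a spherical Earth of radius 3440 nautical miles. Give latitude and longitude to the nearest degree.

From cos δ = sin φ₁ sin φ₂ + cos φ₁ cos φ₂ cos Δλ, the central angle is δ ≈ 2.137 rad (122.4°). The total great-circle distance is δ·R ≈ 2.137 × 3440 ≈ 7350 nmi, so the target fraction is f = 2400/7350 ≈ 0.327.
Interpolate at f ≈ 0.327 with slerp weights a = sin((1−f)δ)/sin δ ≈ 1.174, b = sin(fδ)/sin δ ≈ 0.761.
p = a·p₁ + b·p₂ ≈ (-0.880, -0.151, -0.451); φ = arcsin(p_z) ≈ -26.81°, λ = atan2(p_y, p_x) ≈ -170.24°.

≈ lat 27°S, lon 170°W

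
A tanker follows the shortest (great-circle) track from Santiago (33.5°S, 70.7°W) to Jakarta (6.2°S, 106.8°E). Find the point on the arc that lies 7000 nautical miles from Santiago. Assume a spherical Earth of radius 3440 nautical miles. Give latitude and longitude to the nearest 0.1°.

≈ 29.8°S, 105.3°E

Write both endpoints as unit vectors p₁, p₂ with components (cos φ cos λ, cos φ sin λ, sin φ).
The central angle between the endpoints is δ = arccos(p₁·p₂) ≈ 2.447 rad (140.2°). The total great-circle distance is δ·R ≈ 2.447 × 3440 ≈ 8419 nmi, so the target fraction is f = 7000/8419 ≈ 0.831.
Interpolate at f ≈ 0.831 with slerp weights a = sin((1−f)δ)/sin δ ≈ 0.627, b = sin(fδ)/sin δ ≈ 1.398.
p = a·p₁ + b·p₂ ≈ (-0.229, 0.837, -0.497); φ = arcsin(p_z) ≈ -29.80°, λ = atan2(p_y, p_x) ≈ 105.29°.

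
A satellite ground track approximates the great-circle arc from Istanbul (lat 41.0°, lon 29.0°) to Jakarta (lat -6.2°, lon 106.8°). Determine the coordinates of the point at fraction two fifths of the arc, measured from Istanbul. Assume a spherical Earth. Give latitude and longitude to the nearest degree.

From cos δ = sin φ₁ sin φ₂ + cos φ₁ cos φ₂ cos Δλ, the central angle is δ ≈ 1.483 rad (85.0°).
Interpolate at f = 2/5 with slerp weights a = sin((1−f)δ)/sin δ ≈ 0.780, b = sin(fδ)/sin δ ≈ 0.561.
p = a·p₁ + b·p₂ ≈ (0.354, 0.819, 0.451); φ = arcsin(p_z) ≈ 26.81°, λ = atan2(p_y, p_x) ≈ 66.66°.

≈ lat 27°, lon 67°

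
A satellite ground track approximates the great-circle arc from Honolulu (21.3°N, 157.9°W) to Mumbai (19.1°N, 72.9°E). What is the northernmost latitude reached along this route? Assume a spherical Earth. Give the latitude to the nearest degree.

≈ 41°N

The great circle lies in the plane with unit normal n̂ = (p₁ × p₂)/|p₁ × p₂|.
Here n̂_z ≈ -0.759; the vertex latitude is φ_max = arccos|n̂_z| ≈ 40.6°.
Check via Clairaut: cos φ_max = |cos φ₁| · sin C = cos(21.3°)·sin(54.5°) ≈ 0.759, again giving ≈ 40.6°.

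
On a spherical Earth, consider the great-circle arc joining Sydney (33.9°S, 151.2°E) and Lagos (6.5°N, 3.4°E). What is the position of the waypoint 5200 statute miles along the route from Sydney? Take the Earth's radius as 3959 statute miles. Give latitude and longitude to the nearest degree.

From cos δ = sin φ₁ sin φ₂ + cos φ₁ cos φ₂ cos Δλ, the central angle is δ ≈ 2.436 rad (139.6°). The total great-circle distance is δ·R ≈ 2.436 × 3959 ≈ 9643 mi, so the target fraction is f = 5200/9643 ≈ 0.539.
Interpolate at f ≈ 0.539 with slerp weights a = sin((1−f)δ)/sin δ ≈ 1.389, b = sin(fδ)/sin δ ≈ 1.491.
p = a·p₁ + b·p₂ ≈ (0.468, 0.643, -0.606); φ = arcsin(p_z) ≈ -37.29°, λ = atan2(p_y, p_x) ≈ 53.94°.

≈ 37°S, 54°E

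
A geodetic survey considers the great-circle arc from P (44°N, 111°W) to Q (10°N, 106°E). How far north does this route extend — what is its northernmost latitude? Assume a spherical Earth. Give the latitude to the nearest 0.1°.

The great circle lies in the plane with unit normal n̂ = (p₁ × p₂)/|p₁ × p₂|.
Here n̂_z ≈ -0.476; the vertex latitude is φ_max = arccos|n̂_z| ≈ 61.6°.

≈ 61.6°N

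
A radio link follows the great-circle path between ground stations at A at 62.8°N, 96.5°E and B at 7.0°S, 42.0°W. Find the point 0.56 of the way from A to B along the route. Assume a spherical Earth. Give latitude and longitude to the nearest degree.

≈ 41°N, 22°W

Write both endpoints as unit vectors p₁, p₂ with components (cos φ cos λ, cos φ sin λ, sin φ).
The central angle between the endpoints is δ = arccos(p₁·p₂) ≈ 2.036 rad (116.6°).
Interpolate at f = 0.56 with slerp weights a = sin((1−f)δ)/sin δ ≈ 0.873, b = sin(fδ)/sin δ ≈ 1.016.
p = a·p₁ + b·p₂ ≈ (0.705, -0.278, 0.653); φ = arcsin(p_z) ≈ 40.75°, λ = atan2(p_y, p_x) ≈ -21.57°.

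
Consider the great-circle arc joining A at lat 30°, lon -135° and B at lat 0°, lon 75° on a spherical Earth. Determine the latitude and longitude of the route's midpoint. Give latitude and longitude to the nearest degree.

≈ lat 45°, lon 135°

Convert each endpoint to a unit vector on the sphere (x = cos φ cos λ, y = cos φ sin λ, z = sin φ).
The central angle between the endpoints is δ = arccos(p₁·p₂) ≈ 2.419 rad (138.6°).
Interpolate at f = 1/2 with slerp weights a = sin((1−f)δ)/sin δ ≈ 1.414, b = sin(fδ)/sin δ ≈ 1.414.
p = a·p₁ + b·p₂ ≈ (-0.500, 0.500, 0.707); φ = arcsin(p_z) ≈ 45.00°, λ = atan2(p_y, p_x) ≈ 135.00°.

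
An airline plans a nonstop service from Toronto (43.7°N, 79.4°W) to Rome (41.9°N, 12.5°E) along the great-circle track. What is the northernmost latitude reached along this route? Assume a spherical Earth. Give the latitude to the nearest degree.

≈ 53°N

The great circle lies in the plane with unit normal n̂ = (p₁ × p₂)/|p₁ × p₂|.
Here n̂_z ≈ +0.600; the vertex latitude is φ_max = arccos|n̂_z| ≈ 53.1°.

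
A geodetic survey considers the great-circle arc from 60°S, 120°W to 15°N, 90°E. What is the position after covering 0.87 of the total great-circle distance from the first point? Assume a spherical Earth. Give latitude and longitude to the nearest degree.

≈ 1°S, 95°E

The haversine formula gives a central angle δ ≈ 2.268 rad (130.0°) between the endpoints.
Interpolate at f = 0.87 with slerp weights a = sin((1−f)δ)/sin δ ≈ 0.379, b = sin(fδ)/sin δ ≈ 1.200.
p = a·p₁ + b·p₂ ≈ (-0.095, 0.995, -0.018); φ = arcsin(p_z) ≈ -1.02°, λ = atan2(p_y, p_x) ≈ 95.44°.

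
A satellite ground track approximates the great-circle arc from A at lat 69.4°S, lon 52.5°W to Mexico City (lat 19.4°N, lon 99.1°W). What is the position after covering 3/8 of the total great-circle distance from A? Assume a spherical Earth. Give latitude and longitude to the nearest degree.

≈ lat 38°S, lon 83°W

Write both endpoints as unit vectors p₁, p₂ with components (cos φ cos λ, cos φ sin λ, sin φ).
The central angle between the endpoints is δ = arccos(p₁·p₂) ≈ 1.654 rad (94.8°).
Interpolate at f = 3/8 with slerp weights a = sin((1−f)δ)/sin δ ≈ 0.862, b = sin(fδ)/sin δ ≈ 0.583.
p = a·p₁ + b·p₂ ≈ (0.098, -0.784, -0.613); φ = arcsin(p_z) ≈ -37.83°, λ = atan2(p_y, p_x) ≈ -82.90°.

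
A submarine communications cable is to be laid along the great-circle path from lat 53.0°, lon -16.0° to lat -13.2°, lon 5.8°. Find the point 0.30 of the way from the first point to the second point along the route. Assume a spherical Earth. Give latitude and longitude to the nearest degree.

≈ lat 33°, lon -7°

The haversine formula gives a central angle δ ≈ 1.201 rad (68.8°) between the endpoints.
Interpolate at f = 0.30 with slerp weights a = sin((1−f)δ)/sin δ ≈ 0.799, b = sin(fδ)/sin δ ≈ 0.378.
p = a·p₁ + b·p₂ ≈ (0.828, -0.095, 0.552); φ = arcsin(p_z) ≈ 33.49°, λ = atan2(p_y, p_x) ≈ -6.57°.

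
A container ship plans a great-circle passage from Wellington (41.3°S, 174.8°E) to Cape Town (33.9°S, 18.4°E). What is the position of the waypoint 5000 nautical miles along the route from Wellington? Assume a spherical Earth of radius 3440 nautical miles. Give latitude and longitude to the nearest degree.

≈ 51°S, 27°E

From cos δ = sin φ₁ sin φ₂ + cos φ₁ cos φ₂ cos Δλ, the central angle is δ ≈ 1.776 rad (101.7°). The total great-circle distance is δ·R ≈ 1.776 × 3440 ≈ 6108 nmi, so the target fraction is f = 5000/6108 ≈ 0.819.
Interpolate at f ≈ 0.819 with slerp weights a = sin((1−f)δ)/sin δ ≈ 0.323, b = sin(fδ)/sin δ ≈ 1.014.
p = a·p₁ + b·p₂ ≈ (0.557, 0.288, -0.779); φ = arcsin(p_z) ≈ -51.18°, λ = atan2(p_y, p_x) ≈ 27.32°.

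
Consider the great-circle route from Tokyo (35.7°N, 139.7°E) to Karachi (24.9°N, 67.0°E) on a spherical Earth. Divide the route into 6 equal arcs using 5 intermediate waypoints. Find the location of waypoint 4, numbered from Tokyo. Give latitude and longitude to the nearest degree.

The haversine formula gives a central angle δ ≈ 1.087 rad (62.3°) between the endpoints.
Interpolate at f = 4/6 with slerp weights a = sin((1−f)δ)/sin δ ≈ 0.400, b = sin(fδ)/sin δ ≈ 0.749.
p = a·p₁ + b·p₂ ≈ (0.017, 0.836, 0.549); φ = arcsin(p_z) ≈ 33.30°, λ = atan2(p_y, p_x) ≈ 88.81°.

≈ (33°N, 89°E)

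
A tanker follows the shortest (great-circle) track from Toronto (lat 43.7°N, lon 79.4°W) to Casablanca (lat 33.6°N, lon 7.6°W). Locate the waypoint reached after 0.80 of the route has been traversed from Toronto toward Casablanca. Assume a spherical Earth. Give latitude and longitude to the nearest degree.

≈ lat 39°N, lon 20°W

Write both endpoints as unit vectors p₁, p₂ with components (cos φ cos λ, cos φ sin λ, sin φ).
The central angle between the endpoints is δ = arccos(p₁·p₂) ≈ 0.964 rad (55.2°).
Interpolate at f = 0.80 with slerp weights a = sin((1−f)δ)/sin δ ≈ 0.233, b = sin(fδ)/sin δ ≈ 0.848.
p = a·p₁ + b·p₂ ≈ (0.731, -0.259, 0.631); φ = arcsin(p_z) ≈ 39.10°, λ = atan2(p_y, p_x) ≈ -19.51°.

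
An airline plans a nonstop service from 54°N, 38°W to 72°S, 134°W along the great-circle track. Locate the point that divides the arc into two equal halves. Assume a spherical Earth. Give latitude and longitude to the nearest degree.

Convert each endpoint to a unit vector on the sphere (x = cos φ cos λ, y = cos φ sin λ, z = sin φ).
The central angle between the endpoints is δ = arccos(p₁·p₂) ≈ 2.479 rad (142.0°).
Interpolate at f = 1/2 with slerp weights a = sin((1−f)δ)/sin δ ≈ 1.537, b = sin(fδ)/sin δ ≈ 1.537.
p = a·p₁ + b·p₂ ≈ (0.382, -0.898, -0.218); φ = arcsin(p_z) ≈ -12.61°, λ = atan2(p_y, p_x) ≈ -66.95°.

≈ 13°S, 67°W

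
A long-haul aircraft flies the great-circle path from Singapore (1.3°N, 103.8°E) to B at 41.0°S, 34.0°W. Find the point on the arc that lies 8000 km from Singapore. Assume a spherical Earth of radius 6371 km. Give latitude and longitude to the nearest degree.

Convert each endpoint to a unit vector on the sphere (x = cos φ cos λ, y = cos φ sin λ, z = sin φ).
The central angle between the endpoints is δ = arccos(p₁·p₂) ≈ 2.182 rad (125.0°). The total great-circle distance is δ·R ≈ 2.182 × 6371 ≈ 13901 km, so the target fraction is f = 8000/13901 ≈ 0.575.
Interpolate at f ≈ 0.575 with slerp weights a = sin((1−f)δ)/sin δ ≈ 0.976, b = sin(fδ)/sin δ ≈ 1.161.
p = a·p₁ + b·p₂ ≈ (0.494, 0.458, -0.739); φ = arcsin(p_z) ≈ -47.69°, λ = atan2(p_y, p_x) ≈ 42.84°.

≈ 48°S, 43°E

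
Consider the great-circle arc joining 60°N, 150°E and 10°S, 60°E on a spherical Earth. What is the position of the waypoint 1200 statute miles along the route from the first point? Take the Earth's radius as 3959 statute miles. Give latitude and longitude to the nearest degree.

Write both endpoints as unit vectors p₁, p₂ with components (cos φ cos λ, cos φ sin λ, sin φ).
The central angle between the endpoints is δ = arccos(p₁·p₂) ≈ 1.722 rad (98.6°). The total great-circle distance is δ·R ≈ 1.722 × 3959 ≈ 6816 mi, so the target fraction is f = 1200/6816 ≈ 0.176.
Interpolate at f ≈ 0.176 with slerp weights a = sin((1−f)δ)/sin δ ≈ 1.000, b = sin(fδ)/sin δ ≈ 0.302.
p = a·p₁ + b·p₂ ≈ (-0.284, 0.507, 0.813); φ = arcsin(p_z) ≈ 54.43°, λ = atan2(p_y, p_x) ≈ 119.26°.

≈ 54°N, 119°E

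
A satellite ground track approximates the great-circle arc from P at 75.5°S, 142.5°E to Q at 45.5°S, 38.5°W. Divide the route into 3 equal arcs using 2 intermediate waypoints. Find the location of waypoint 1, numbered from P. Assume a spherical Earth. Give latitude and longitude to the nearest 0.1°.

≈ 84.8°S, 40.6°W

The haversine formula gives a central angle δ ≈ 1.030 rad (59.0°) between the endpoints.
Interpolate at f = 1/3 with slerp weights a = sin((1−f)δ)/sin δ ≈ 0.739, b = sin(fδ)/sin δ ≈ 0.393.
p = a·p₁ + b·p₂ ≈ (0.068, -0.059, -0.996); φ = arcsin(p_z) ≈ -84.83°, λ = atan2(p_y, p_x) ≈ -40.55°.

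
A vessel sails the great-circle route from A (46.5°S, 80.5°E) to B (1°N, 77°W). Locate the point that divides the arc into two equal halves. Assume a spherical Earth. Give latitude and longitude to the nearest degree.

Write both endpoints as unit vectors p₁, p₂ with components (cos φ cos λ, cos φ sin λ, sin φ).
The central angle between the endpoints is δ = arccos(p₁·p₂) ≈ 2.276 rad (130.4°).
Interpolate at f = 1/2 with slerp weights a = sin((1−f)δ)/sin δ ≈ 1.193, b = sin(fδ)/sin δ ≈ 1.193.
p = a·p₁ + b·p₂ ≈ (0.404, -0.352, -0.844); φ = arcsin(p_z) ≈ -57.60°, λ = atan2(p_y, p_x) ≈ -41.10°.

≈ (58°S, 41°W)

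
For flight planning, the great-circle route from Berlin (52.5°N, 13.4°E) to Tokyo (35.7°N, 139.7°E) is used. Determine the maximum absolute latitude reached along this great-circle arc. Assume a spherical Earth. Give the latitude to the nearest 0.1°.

The great circle lies in the plane with unit normal n̂ = (p₁ × p₂)/|p₁ × p₂|.
Here n̂_z ≈ +0.404; the vertex latitude is φ_max = arccos|n̂_z| ≈ 66.2°.
Check via Clairaut: cos φ_max = |cos φ₁| · sin C = cos(52.5°)·sin(41.6°) ≈ 0.404, again giving ≈ 66.2°.

≈ 66.2°N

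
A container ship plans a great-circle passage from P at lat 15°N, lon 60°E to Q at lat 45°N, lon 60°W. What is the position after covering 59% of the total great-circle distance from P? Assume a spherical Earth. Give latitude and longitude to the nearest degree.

≈ lat 51°N, lon 2°E

Write both endpoints as unit vectors p₁, p₂ with components (cos φ cos λ, cos φ sin λ, sin φ).
The central angle between the endpoints is δ = arccos(p₁·p₂) ≈ 1.730 rad (99.1°).
Interpolate at f = 0.59 with slerp weights a = sin((1−f)δ)/sin δ ≈ 0.660, b = sin(fδ)/sin δ ≈ 0.863.
p = a·p₁ + b·p₂ ≈ (0.624, 0.023, 0.781); φ = arcsin(p_z) ≈ 51.37°, λ = atan2(p_y, p_x) ≈ 2.12°.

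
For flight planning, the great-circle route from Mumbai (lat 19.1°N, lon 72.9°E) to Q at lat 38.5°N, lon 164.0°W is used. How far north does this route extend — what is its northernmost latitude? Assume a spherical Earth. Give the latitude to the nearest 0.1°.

≈ 50.8°N

The great circle lies in the plane with unit normal n̂ = (p₁ × p₂)/|p₁ × p₂|.
Here n̂_z ≈ +0.632; the vertex latitude is φ_max = arccos|n̂_z| ≈ 50.8°.
Check via Clairaut: cos φ_max = |cos φ₁| · sin C = cos(19.1°)·sin(42.0°) ≈ 0.632, again giving ≈ 50.8°.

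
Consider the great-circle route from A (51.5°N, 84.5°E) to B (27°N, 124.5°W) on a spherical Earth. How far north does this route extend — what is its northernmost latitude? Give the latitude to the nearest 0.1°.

The great circle lies in the plane with unit normal n̂ = (p₁ × p₂)/|p₁ × p₂|.
Here n̂_z ≈ +0.271; the vertex latitude is φ_max = arccos|n̂_z| ≈ 74.3°.
Check via Clairaut: cos φ_max = |cos φ₁| · sin C = cos(51.5°)·sin(25.8°) ≈ 0.271, again giving ≈ 74.3°.

≈ 74.3°N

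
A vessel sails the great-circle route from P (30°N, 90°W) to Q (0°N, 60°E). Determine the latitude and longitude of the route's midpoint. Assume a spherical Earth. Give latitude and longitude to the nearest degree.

Convert each endpoint to a unit vector on the sphere (x = cos φ cos λ, y = cos φ sin λ, z = sin φ).
The central angle between the endpoints is δ = arccos(p₁·p₂) ≈ 2.419 rad (138.6°).
Interpolate at f = 1/2 with slerp weights a = sin((1−f)δ)/sin δ ≈ 1.414, b = sin(fδ)/sin δ ≈ 1.414.
p = a·p₁ + b·p₂ ≈ (0.707, 0.000, 0.707); φ = arcsin(p_z) ≈ 45.00°, λ = atan2(p_y, p_x) ≈ 0.00°.

≈ (45°N, 0°E)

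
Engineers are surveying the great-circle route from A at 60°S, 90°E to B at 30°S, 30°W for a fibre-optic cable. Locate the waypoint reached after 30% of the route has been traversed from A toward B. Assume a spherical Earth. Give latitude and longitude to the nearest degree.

Convert each endpoint to a unit vector on the sphere (x = cos φ cos λ, y = cos φ sin λ, z = sin φ).
The central angle between the endpoints is δ = arccos(p₁·p₂) ≈ 1.353 rad (77.5°).
Interpolate at f = 0.30 with slerp weights a = sin((1−f)δ)/sin δ ≈ 0.831, b = sin(fδ)/sin δ ≈ 0.404.
p = a·p₁ + b·p₂ ≈ (0.303, 0.241, -0.922); φ = arcsin(p_z) ≈ -67.23°, λ = atan2(p_y, p_x) ≈ 38.43°.

≈ 67°S, 38°E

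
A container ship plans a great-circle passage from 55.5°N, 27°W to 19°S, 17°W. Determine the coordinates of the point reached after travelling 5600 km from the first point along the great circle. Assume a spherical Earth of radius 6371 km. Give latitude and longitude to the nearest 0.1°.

From cos δ = sin φ₁ sin φ₂ + cos φ₁ cos φ₂ cos Δλ, the central angle is δ ≈ 1.309 rad (75.0°). The total great-circle distance is δ·R ≈ 1.309 × 6371 ≈ 8338 km, so the target fraction is f = 5600/8338 ≈ 0.672.
Interpolate at f ≈ 0.672 with slerp weights a = sin((1−f)δ)/sin δ ≈ 0.431, b = sin(fδ)/sin δ ≈ 0.797.
p = a·p₁ + b·p₂ ≈ (0.939, -0.331, 0.096); φ = arcsin(p_z) ≈ 5.50°, λ = atan2(p_y, p_x) ≈ -19.44°.

≈ 5.5°N, 19.4°W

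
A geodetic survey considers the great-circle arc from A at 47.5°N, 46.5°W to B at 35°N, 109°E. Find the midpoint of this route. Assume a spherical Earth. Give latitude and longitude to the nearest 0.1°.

≈ 75.2°N, 55.1°E

The haversine formula gives a central angle δ ≈ 1.652 rad (94.6°) between the endpoints.
Interpolate at f = 1/2 with slerp weights a = sin((1−f)δ)/sin δ ≈ 0.737, b = sin(fδ)/sin δ ≈ 0.737.
p = a·p₁ + b·p₂ ≈ (0.146, 0.210, 0.967); φ = arcsin(p_z) ≈ 75.18°, λ = atan2(p_y, p_x) ≈ 55.11°.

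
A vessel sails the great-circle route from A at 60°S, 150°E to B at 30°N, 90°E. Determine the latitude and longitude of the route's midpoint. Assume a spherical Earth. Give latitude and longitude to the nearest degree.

Convert each endpoint to a unit vector on the sphere (x = cos φ cos λ, y = cos φ sin λ, z = sin φ).
The central angle between the endpoints is δ = arccos(p₁·p₂) ≈ 1.789 rad (102.5°).
Interpolate at f = 1/2 with slerp weights a = sin((1−f)δ)/sin δ ≈ 0.799, b = sin(fδ)/sin δ ≈ 0.799.
p = a·p₁ + b·p₂ ≈ (-0.346, 0.892, -0.292); φ = arcsin(p_z) ≈ -17.00°, λ = atan2(p_y, p_x) ≈ 111.21°.

≈ 17°S, 111°E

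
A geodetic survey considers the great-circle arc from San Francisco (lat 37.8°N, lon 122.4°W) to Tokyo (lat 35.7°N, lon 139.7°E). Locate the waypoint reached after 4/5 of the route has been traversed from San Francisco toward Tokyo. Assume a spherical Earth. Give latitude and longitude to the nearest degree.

≈ lat 43°N, lon 156°E

The haversine formula gives a central angle δ ≈ 1.298 rad (74.4°) between the endpoints.
Interpolate at f = 4/5 with slerp weights a = sin((1−f)δ)/sin δ ≈ 0.267, b = sin(fδ)/sin δ ≈ 0.895.
p = a·p₁ + b·p₂ ≈ (-0.667, 0.292, 0.685); φ = arcsin(p_z) ≈ 43.27°, λ = atan2(p_y, p_x) ≈ 156.35°.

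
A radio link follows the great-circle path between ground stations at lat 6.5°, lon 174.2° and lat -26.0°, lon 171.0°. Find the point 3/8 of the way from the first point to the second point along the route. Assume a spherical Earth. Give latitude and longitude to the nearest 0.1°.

≈ lat -5.7°, lon 173.1°

Convert each endpoint to a unit vector on the sphere (x = cos φ cos λ, y = cos φ sin λ, z = sin φ).
The central angle between the endpoints is δ = arccos(p₁·p₂) ≈ 0.570 rad (32.6°).
Interpolate at f = 3/8 with slerp weights a = sin((1−f)δ)/sin δ ≈ 0.646, b = sin(fδ)/sin δ ≈ 0.393.
p = a·p₁ + b·p₂ ≈ (-0.988, 0.120, -0.099); φ = arcsin(p_z) ≈ -5.69°, λ = atan2(p_y, p_x) ≈ 173.06°.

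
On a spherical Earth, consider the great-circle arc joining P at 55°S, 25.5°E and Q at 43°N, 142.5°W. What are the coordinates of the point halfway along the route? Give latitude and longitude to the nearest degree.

Write both endpoints as unit vectors p₁, p₂ with components (cos φ cos λ, cos φ sin λ, sin φ).
The central angle between the endpoints is δ = arccos(p₁·p₂) ≈ 2.892 rad (165.7°).
Interpolate at f = 1/2 with slerp weights a = sin((1−f)δ)/sin δ ≈ 4.015, b = sin(fδ)/sin δ ≈ 4.015.
p = a·p₁ + b·p₂ ≈ (-0.251, -0.796, -0.551); φ = arcsin(p_z) ≈ -33.41°, λ = atan2(p_y, p_x) ≈ -107.50°.

≈ 33°S, 107°W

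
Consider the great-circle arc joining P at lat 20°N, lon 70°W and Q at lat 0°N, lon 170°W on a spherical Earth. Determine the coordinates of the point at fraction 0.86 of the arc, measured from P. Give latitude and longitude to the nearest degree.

Write both endpoints as unit vectors p₁, p₂ with components (cos φ cos λ, cos φ sin λ, sin φ).
The central angle between the endpoints is δ = arccos(p₁·p₂) ≈ 1.735 rad (99.4°).
Interpolate at f = 0.86 with slerp weights a = sin((1−f)δ)/sin δ ≈ 0.244, b = sin(fδ)/sin δ ≈ 1.010.
p = a·p₁ + b·p₂ ≈ (-0.917, -0.391, 0.083); φ = arcsin(p_z) ≈ 4.78°, λ = atan2(p_y, p_x) ≈ -156.92°.

≈ lat 5°N, lon 157°W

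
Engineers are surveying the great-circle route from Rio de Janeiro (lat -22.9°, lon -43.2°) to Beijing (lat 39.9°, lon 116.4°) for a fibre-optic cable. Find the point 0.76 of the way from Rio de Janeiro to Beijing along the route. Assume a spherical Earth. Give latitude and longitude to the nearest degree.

Convert each endpoint to a unit vector on the sphere (x = cos φ cos λ, y = cos φ sin λ, z = sin φ).
The central angle between the endpoints is δ = arccos(p₁·p₂) ≈ 2.719 rad (155.8°).
Interpolate at f = 0.76 with slerp weights a = sin((1−f)δ)/sin δ ≈ 1.480, b = sin(fδ)/sin δ ≈ 2.144.
p = a·p₁ + b·p₂ ≈ (0.262, 0.540, 0.800); φ = arcsin(p_z) ≈ 53.09°, λ = atan2(p_y, p_x) ≈ 64.09°.

≈ lat 53°, lon 64°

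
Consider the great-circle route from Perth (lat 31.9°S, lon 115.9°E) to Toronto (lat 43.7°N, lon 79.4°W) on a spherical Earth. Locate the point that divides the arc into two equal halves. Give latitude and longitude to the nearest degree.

≈ lat 34°N, lon 167°E

Write both endpoints as unit vectors p₁, p₂ with components (cos φ cos λ, cos φ sin λ, sin φ).
The central angle between the endpoints is δ = arccos(p₁·p₂) ≈ 2.848 rad (163.2°).
Interpolate at f = 1/2 with slerp weights a = sin((1−f)δ)/sin δ ≈ 3.414, b = sin(fδ)/sin δ ≈ 3.414.
p = a·p₁ + b·p₂ ≈ (-0.812, 0.181, 0.555); φ = arcsin(p_z) ≈ 33.69°, λ = atan2(p_y, p_x) ≈ 167.42°.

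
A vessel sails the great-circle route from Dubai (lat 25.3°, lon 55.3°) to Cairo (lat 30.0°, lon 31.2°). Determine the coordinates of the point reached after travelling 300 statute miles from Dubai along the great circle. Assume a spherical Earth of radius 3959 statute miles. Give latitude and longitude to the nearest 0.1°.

From cos δ = sin φ₁ sin φ₂ + cos φ₁ cos φ₂ cos Δλ, the central angle is δ ≈ 0.381 rad (21.8°). The total great-circle distance is δ·R ≈ 0.381 × 3959 ≈ 1507 mi, so the target fraction is f = 300/1507 ≈ 0.199.
Interpolate at f ≈ 0.199 with slerp weights a = sin((1−f)δ)/sin δ ≈ 0.808, b = sin(fδ)/sin δ ≈ 0.204.
p = a·p₁ + b·p₂ ≈ (0.567, 0.692, 0.447); φ = arcsin(p_z) ≈ 26.56°, λ = atan2(p_y, p_x) ≈ 50.68°.

≈ lat 26.6°, lon 50.7°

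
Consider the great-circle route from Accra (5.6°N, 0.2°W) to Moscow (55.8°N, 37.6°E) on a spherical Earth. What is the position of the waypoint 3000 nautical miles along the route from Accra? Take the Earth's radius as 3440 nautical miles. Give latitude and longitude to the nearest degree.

≈ (49°N, 28°E)

From cos δ = sin φ₁ sin φ₂ + cos φ₁ cos φ₂ cos Δλ, the central angle is δ ≈ 1.021 rad (58.5°). The total great-circle distance is δ·R ≈ 1.021 × 3440 ≈ 3511 nmi, so the target fraction is f = 3000/3511 ≈ 0.854.
Interpolate at f ≈ 0.854 with slerp weights a = sin((1−f)δ)/sin δ ≈ 0.174, b = sin(fδ)/sin δ ≈ 0.898.
p = a·p₁ + b·p₂ ≈ (0.573, 0.307, 0.760); φ = arcsin(p_z) ≈ 49.45°, λ = atan2(p_y, p_x) ≈ 28.22°.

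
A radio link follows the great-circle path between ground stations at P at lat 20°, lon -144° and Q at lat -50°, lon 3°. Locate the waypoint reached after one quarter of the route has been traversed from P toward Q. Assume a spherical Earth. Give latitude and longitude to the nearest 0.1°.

≈ lat -9.9°, lon -125.4°

From cos δ = sin φ₁ sin φ₂ + cos φ₁ cos φ₂ cos Δλ, the central angle is δ ≈ 2.447 rad (140.2°).
Interpolate at f = 1/4 with slerp weights a = sin((1−f)δ)/sin δ ≈ 1.509, b = sin(fδ)/sin δ ≈ 0.898.
p = a·p₁ + b·p₂ ≈ (-0.571, -0.803, -0.172); φ = arcsin(p_z) ≈ -9.89°, λ = atan2(p_y, p_x) ≈ -125.39°.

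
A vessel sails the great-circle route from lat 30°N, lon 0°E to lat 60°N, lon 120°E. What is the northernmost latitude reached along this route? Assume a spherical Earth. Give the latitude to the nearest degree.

The great circle lies in the plane with unit normal n̂ = (p₁ × p₂)/|p₁ × p₂|.
Here n̂_z ≈ +0.384; the vertex latitude is φ_max = arccos|n̂_z| ≈ 67.4°.
Check via Clairaut: cos φ_max = |cos φ₁| · sin C = cos(30.0°)·sin(26.3°) ≈ 0.384, again giving ≈ 67.4°.

≈ 67°N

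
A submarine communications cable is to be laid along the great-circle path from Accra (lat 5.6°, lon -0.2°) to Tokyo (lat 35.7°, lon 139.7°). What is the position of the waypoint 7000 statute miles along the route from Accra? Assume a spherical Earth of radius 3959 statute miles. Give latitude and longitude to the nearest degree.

From cos δ = sin φ₁ sin φ₂ + cos φ₁ cos φ₂ cos Δλ, the central angle is δ ≈ 2.167 rad (124.1°). The total great-circle distance is δ·R ≈ 2.167 × 3959 ≈ 8578 mi, so the target fraction is f = 7000/8578 ≈ 0.816.
Interpolate at f ≈ 0.816 with slerp weights a = sin((1−f)δ)/sin δ ≈ 0.469, b = sin(fδ)/sin δ ≈ 1.185.
p = a·p₁ + b·p₂ ≈ (-0.267, 0.621, 0.737); φ = arcsin(p_z) ≈ 47.49°, λ = atan2(p_y, p_x) ≈ 113.28°.

≈ lat 47°, lon 113°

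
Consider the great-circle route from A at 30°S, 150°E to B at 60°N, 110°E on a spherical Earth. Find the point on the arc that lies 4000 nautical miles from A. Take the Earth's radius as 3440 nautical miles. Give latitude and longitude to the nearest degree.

≈ 34°N, 129°E

Write both endpoints as unit vectors p₁, p₂ with components (cos φ cos λ, cos φ sin λ, sin φ).
The central angle between the endpoints is δ = arccos(p₁·p₂) ≈ 1.672 rad (95.8°). The total great-circle distance is δ·R ≈ 1.672 × 3440 ≈ 5753 nmi, so the target fraction is f = 4000/5753 ≈ 0.695.
Interpolate at f ≈ 0.695 with slerp weights a = sin((1−f)δ)/sin δ ≈ 0.490, b = sin(fδ)/sin δ ≈ 0.923.
p = a·p₁ + b·p₂ ≈ (-0.525, 0.646, 0.554); φ = arcsin(p_z) ≈ 33.64°, λ = atan2(p_y, p_x) ≈ 129.13°.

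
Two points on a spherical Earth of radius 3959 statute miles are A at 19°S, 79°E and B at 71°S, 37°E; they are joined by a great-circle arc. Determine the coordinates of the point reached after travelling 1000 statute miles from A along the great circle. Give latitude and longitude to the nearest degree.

≈ 33°S, 75°E

Write both endpoints as unit vectors p₁, p₂ with components (cos φ cos λ, cos φ sin λ, sin φ).
The central angle between the endpoints is δ = arccos(p₁·p₂) ≈ 1.004 rad (57.5°). The total great-circle distance is δ·R ≈ 1.004 × 3959 ≈ 3976 mi, so the target fraction is f = 1000/3976 ≈ 0.251.
Interpolate at f ≈ 0.251 with slerp weights a = sin((1−f)δ)/sin δ ≈ 0.809, b = sin(fδ)/sin δ ≈ 0.296.
p = a·p₁ + b·p₂ ≈ (0.223, 0.809, -0.544); φ = arcsin(p_z) ≈ -32.92°, λ = atan2(p_y, p_x) ≈ 74.59°.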